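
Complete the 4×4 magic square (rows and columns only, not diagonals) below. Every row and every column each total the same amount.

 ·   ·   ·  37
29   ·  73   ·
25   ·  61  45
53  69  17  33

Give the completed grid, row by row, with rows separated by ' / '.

Row 4 is already complete: 53 + 69 + 17 + 33 = 172, so that is the magic constant.
From row 3, 172 − (25 + 61 + 45) gives (3,2) = 41.
Column 1 needs 172; the known cells sum to 107, so (1,1) = 65.
The remaining cell in column 3 is (1,3) = 172 − 151 = 21.
The remaining cell in column 4 is (2,4) = 172 − 115 = 57.
Row 1 must total 172; the given cells sum to 123, so (1,2) = 49.
Using row 2: 29 + 73 + 57 + ? → (2,2) = 172 − 159 = 13.

65 49 21 37 / 29 13 73 57 / 25 41 61 45 / 53 69 17 33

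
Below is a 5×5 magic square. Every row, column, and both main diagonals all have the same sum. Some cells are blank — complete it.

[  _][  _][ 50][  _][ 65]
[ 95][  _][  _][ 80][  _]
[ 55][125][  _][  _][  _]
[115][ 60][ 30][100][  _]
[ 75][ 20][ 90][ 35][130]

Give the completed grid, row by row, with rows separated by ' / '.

10 105 50 120 65 / 95 40 110 80 25 / 55 125 70 15 85 / 115 60 30 100 45 / 75 20 90 35 130

Row 5 is already complete: 75 + 20 + 90 + 35 + 130 = 350, so that is the magic constant.
Using row 4: 115 + 60 + 30 + 100 + ? → (4,5) = 350 − 305 = 45.
Column 1 must total 350; the given cells sum to 340, so (1,1) = 10.
The remaining cell in anti-diagonal is (3,3) = 350 − 280 = 70.
Column 3: 50 + 70 + 30 + 90 + ? = 350, so (2,3) = 110.
Main diagonal: 10 + 70 + 100 + 130 + ? = 350, so (2,2) = 40.
Row 2: 95 + 40 + 110 + 80 + ? = 350, so (2,5) = 25.
Column 2: 40 + 125 + 60 + 20 + ? = 350, so (1,2) = 105.
Column 5 must total 350; the given cells sum to 265, so (3,5) = 85.
Using row 1: 10 + 105 + 50 + 65 + ? → (1,4) = 350 − 230 = 120.
Using row 3: 55 + 125 + 70 + 85 + ? → (3,4) = 350 − 335 = 15.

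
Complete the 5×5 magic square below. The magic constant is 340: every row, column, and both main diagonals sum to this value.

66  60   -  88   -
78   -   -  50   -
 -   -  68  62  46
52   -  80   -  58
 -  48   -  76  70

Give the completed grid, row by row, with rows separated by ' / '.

Column 4 needs 340; the known cells sum to 276, so (4,4) = 64.
Main diagonal needs 340; the known cells sum to 268, so (2,2) = 72.
From row 4, 340 − (52 + 80 + 64 + 58) gives (4,2) = 86.
Column 2: 60 + 72 + 86 + 48 + ? = 340, so (3,2) = 74.
The remaining cell in row 3 is (3,1) = 340 − 250 = 90.
From column 1, 340 − (66 + 78 + 90 + 52) gives (5,1) = 54.
Anti-diagonal must total 340; the given cells sum to 258, so (1,5) = 82.
Row 1 needs 340; the known cells sum to 296, so (1,3) = 44.
Row 5 needs 340; the known cells sum to 248, so (5,3) = 92.
Column 3 needs 340; the known cells sum to 284, so (2,3) = 56.
Column 5: 82 + 46 + 58 + 70 + ? = 340, so (2,5) = 84.

66 60 44 88 82 / 78 72 56 50 84 / 90 74 68 62 46 / 52 86 80 64 58 / 54 48 92 76 70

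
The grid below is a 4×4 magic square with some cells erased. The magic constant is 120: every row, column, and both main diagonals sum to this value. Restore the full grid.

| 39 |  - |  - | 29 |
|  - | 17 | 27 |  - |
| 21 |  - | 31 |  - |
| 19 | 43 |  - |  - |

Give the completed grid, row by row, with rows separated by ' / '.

From column 1, 120 − (39 + 21 + 19) gives (2,1) = 41.
The remaining cell in main diagonal is (4,4) = 120 − 87 = 33.
Anti-diagonal must total 120; the given cells sum to 75, so (3,2) = 45.
Using row 2: 41 + 17 + 27 + ? → (2,4) = 120 − 85 = 35.
Row 3: 21 + 45 + 31 + ? = 120, so (3,4) = 23.
Using row 4: 19 + 43 + 33 + ? → (4,3) = 120 − 95 = 25.
Column 2 needs 120; the known cells sum to 105, so (1,2) = 15.
Column 3 must total 120; the given cells sum to 83, so (1,3) = 37.

39 15 37 29 / 41 17 27 35 / 21 45 31 23 / 19 43 25 33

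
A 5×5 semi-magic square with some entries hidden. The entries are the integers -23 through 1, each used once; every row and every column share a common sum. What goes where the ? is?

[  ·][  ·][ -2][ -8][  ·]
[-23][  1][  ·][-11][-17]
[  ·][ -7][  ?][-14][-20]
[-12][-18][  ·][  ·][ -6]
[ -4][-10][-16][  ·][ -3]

The entries are -23 through 1, which sum to -275, so each line sums to -275/5 = -55.
From row 2, -55 − (-23 + 1 + (-11) + (-17)) gives (2,3) = -5.
Row 5 must total -55; the given cells sum to -33, so (5,4) = -22.
Column 2 must total -55; the given cells sum to -34, so (1,2) = -21.
From column 4, -55 − (-8 + (-11) + (-14) + (-22)) gives (4,4) = 0.
Using column 5: -17 + (-20) + (-6) + (-3) + ? → (1,5) = -55 − (-46) = -9.
Row 1 needs -55; the known cells sum to -40, so (1,1) = -15.
The remaining cell in row 4 is (4,3) = -55 − (-36) = -19.
The remaining cell in column 1 is (3,1) = -55 − (-54) = -1.
Column 3 needs -55; the known cells sum to -42, so (3,3) = -13.

-13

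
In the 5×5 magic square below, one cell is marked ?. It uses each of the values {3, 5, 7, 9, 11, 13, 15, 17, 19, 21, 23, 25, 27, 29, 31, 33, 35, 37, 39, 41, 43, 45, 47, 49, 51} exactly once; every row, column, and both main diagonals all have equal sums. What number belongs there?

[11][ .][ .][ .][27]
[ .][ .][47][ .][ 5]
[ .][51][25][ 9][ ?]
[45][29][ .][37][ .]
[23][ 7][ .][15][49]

The 25 entries sum to 675, so each line sums to 675/5 = 135.
The remaining cell in row 5 is (5,3) = 135 − 94 = 41.
Main diagonal must total 135; the given cells sum to 122, so (2,2) = 13.
Using anti-diagonal: 27 + 25 + 29 + 23 + ? → (2,4) = 135 − 104 = 31.
Row 2: 13 + 47 + 31 + 5 + ? = 135, so (2,1) = 39.
The remaining cell in column 1 is (3,1) = 135 − 118 = 17.
Column 2 needs 135; the known cells sum to 100, so (1,2) = 35.
The remaining cell in column 4 is (1,4) = 135 − 92 = 43.
Row 1 must total 135; the given cells sum to 116, so (1,3) = 19.
Row 3 must total 135; the given cells sum to 102, so (3,5) = 33.

33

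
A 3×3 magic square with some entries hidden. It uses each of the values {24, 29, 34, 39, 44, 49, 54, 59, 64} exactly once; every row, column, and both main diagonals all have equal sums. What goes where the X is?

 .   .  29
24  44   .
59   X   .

The 9 entries sum to 396, so each line sums to 396/3 = 132.
Row 2 needs 132; the known cells sum to 68, so (2,3) = 64.
Using column 1: 24 + 59 + ? → (1,1) = 132 − 83 = 49.
Using column 3: 29 + 64 + ? → (3,3) = 132 − 93 = 39.
The remaining cell in row 1 is (1,2) = 132 − 78 = 54.
Row 3 must total 132; the given cells sum to 98, so (3,2) = 34.

34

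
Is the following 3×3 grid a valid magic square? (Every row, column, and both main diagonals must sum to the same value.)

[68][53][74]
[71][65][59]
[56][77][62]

Row 1: 68 + 53 + 74 = 195.
Row 2: 71 + 65 + 59 = 195.
Row 3: 56 + 77 + 62 = 195.
Column 1: 68 + 71 + 56 = 195.
Column 2: 53 + 65 + 77 = 195.
Column 3: 74 + 59 + 62 = 195.
Main diagonal: 68 + 65 + 62 = 195.
Anti-diagonal: 74 + 65 + 56 = 195.
All lines sum to 195.

Yes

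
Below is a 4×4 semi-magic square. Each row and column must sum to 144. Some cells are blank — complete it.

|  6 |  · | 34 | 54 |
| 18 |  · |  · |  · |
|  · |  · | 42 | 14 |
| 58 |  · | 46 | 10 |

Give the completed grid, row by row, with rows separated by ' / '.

6 50 34 54 / 18 38 22 66 / 62 26 42 14 / 58 30 46 10

Row 1 needs 144; the known cells sum to 94, so (1,2) = 50.
Using row 4: 58 + 46 + 10 + ? → (4,2) = 144 − 114 = 30.
Using column 1: 6 + 18 + 58 + ? → (3,1) = 144 − 82 = 62.
The remaining cell in column 3 is (2,3) = 144 − 122 = 22.
From column 4, 144 − (54 + 14 + 10) gives (2,4) = 66.
Row 2 needs 144; the known cells sum to 106, so (2,2) = 38.
The remaining cell in row 3 is (3,2) = 144 − 118 = 26.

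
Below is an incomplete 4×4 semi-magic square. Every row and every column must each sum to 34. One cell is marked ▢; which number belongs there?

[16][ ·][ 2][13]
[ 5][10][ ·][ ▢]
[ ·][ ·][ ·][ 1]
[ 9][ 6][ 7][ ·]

8

From row 1, 34 − (16 + 2 + 13) gives (1,2) = 3.
From row 4, 34 − (9 + 6 + 7) gives (4,4) = 12.
Column 1: 16 + 5 + 9 + ? = 34, so (3,1) = 4.
Column 2 needs 34; the known cells sum to 19, so (3,2) = 15.
The remaining cell in column 4 is (2,4) = 34 − 26 = 8.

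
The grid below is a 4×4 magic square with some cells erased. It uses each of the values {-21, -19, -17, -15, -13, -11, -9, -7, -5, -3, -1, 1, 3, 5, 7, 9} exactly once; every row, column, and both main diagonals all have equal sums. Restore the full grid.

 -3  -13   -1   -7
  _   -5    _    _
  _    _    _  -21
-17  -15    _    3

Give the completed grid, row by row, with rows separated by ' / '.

The 16 entries sum to -96, so each line sums to -96/4 = -24.
Row 4 needs -24; the known cells sum to -29, so (4,3) = 5.
Column 2 must total -24; the given cells sum to -33, so (3,2) = 9.
Column 4 must total -24; the given cells sum to -25, so (2,4) = 1.
Main diagonal: -3 + (-5) + 3 + ? = -24, so (3,3) = -19.
Anti-diagonal: -7 + 9 + (-17) + ? = -24, so (2,3) = -9.
Row 2 needs -24; the known cells sum to -13, so (2,1) = -11.
Using row 3: 9 + (-19) + (-21) + ? → (3,1) = -24 − (-31) = 7.

-3 -13 -1 -7 / -11 -5 -9 1 / 7 9 -19 -21 / -17 -15 5 3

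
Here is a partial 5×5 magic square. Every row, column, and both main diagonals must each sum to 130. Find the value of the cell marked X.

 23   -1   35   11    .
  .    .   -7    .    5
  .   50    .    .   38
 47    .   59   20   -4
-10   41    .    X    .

53

From row 1, 130 − (23 + (-1) + 35 + 11) gives (1,5) = 62.
Row 4 must total 130; the given cells sum to 122, so (4,2) = 8.
Column 2 needs 130; the known cells sum to 98, so (2,2) = 32.
Column 5 must total 130; the given cells sum to 101, so (5,5) = 29.
Main diagonal: 23 + 32 + 20 + 29 + ? = 130, so (3,3) = 26.
Anti-diagonal must total 130; the given cells sum to 86, so (2,4) = 44.
From row 2, 130 − (32 + (-7) + 44 + 5) gives (2,1) = 56.
Column 1 must total 130; the given cells sum to 116, so (3,1) = 14.
From column 3, 130 − (35 + (-7) + 26 + 59) gives (5,3) = 17.
The remaining cell in row 3 is (3,4) = 130 − 128 = 2.
Row 5: -10 + 41 + 17 + 29 + ? = 130, so (5,4) = 53.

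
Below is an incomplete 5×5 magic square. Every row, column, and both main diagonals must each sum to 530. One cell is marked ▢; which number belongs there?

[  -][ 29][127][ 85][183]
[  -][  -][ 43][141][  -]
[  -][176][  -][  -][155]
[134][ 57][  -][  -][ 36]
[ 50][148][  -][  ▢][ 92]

From row 1, 530 − (29 + 127 + 85 + 183) gives (1,1) = 106.
From column 2, 530 − (29 + 176 + 57 + 148) gives (2,2) = 120.
Column 5 must total 530; the given cells sum to 466, so (2,5) = 64.
Using anti-diagonal: 183 + 141 + 57 + 50 + ? → (3,3) = 530 − 431 = 99.
Using row 2: 120 + 43 + 141 + 64 + ? → (2,1) = 530 − 368 = 162.
From column 1, 530 − (106 + 162 + 134 + 50) gives (3,1) = 78.
Main diagonal must total 530; the given cells sum to 417, so (4,4) = 113.
Row 3: 78 + 176 + 99 + 155 + ? = 530, so (3,4) = 22.
Using row 4: 134 + 57 + 113 + 36 + ? → (4,3) = 530 − 340 = 190.
Column 3: 127 + 43 + 99 + 190 + ? = 530, so (5,3) = 71.
From column 4, 530 − (85 + 141 + 22 + 113) gives (5,4) = 169.

169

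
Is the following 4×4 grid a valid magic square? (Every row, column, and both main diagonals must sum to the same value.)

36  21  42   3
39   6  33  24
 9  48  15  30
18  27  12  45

Yes

Row 1: 36 + 21 + 42 + 3 = 102.
Row 2: 39 + 6 + 33 + 24 = 102.
Row 3: 9 + 48 + 15 + 30 = 102.
Row 4: 18 + 27 + 12 + 45 = 102.
Column 1: 36 + 39 + 9 + 18 = 102.
Column 2: 21 + 6 + 48 + 27 = 102.
Column 3: 42 + 33 + 15 + 12 = 102.
Column 4: 3 + 24 + 30 + 45 = 102.
Main diagonal: 36 + 6 + 15 + 45 = 102.
Anti-diagonal: 3 + 33 + 48 + 18 = 102.
All lines sum to 102.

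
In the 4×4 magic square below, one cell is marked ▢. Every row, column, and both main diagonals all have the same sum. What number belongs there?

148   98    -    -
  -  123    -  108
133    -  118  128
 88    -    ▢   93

Main diagonal is complete and sums to 482; that is the magic constant.
Row 3: 133 + 118 + 128 + ? = 482, so (3,2) = 103.
Column 1: 148 + 133 + 88 + ? = 482, so (2,1) = 113.
The remaining cell in column 2 is (4,2) = 482 − 324 = 158.
Column 4 must total 482; the given cells sum to 329, so (1,4) = 153.
Anti-diagonal needs 482; the known cells sum to 344, so (2,3) = 138.
Row 1 must total 482; the given cells sum to 399, so (1,3) = 83.
Using row 4: 88 + 158 + 93 + ? → (4,3) = 482 − 339 = 143.

143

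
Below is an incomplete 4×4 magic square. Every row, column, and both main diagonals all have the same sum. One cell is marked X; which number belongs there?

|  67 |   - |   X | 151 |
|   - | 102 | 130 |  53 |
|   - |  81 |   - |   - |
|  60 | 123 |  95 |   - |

88

Anti-diagonal is complete and sums to 422; that is the magic constant.
From row 2, 422 − (102 + 130 + 53) gives (2,1) = 137.
From row 4, 422 − (60 + 123 + 95) gives (4,4) = 144.
Column 1 needs 422; the known cells sum to 264, so (3,1) = 158.
Column 2 needs 422; the known cells sum to 306, so (1,2) = 116.
The remaining cell in column 4 is (3,4) = 422 − 348 = 74.
Main diagonal must total 422; the given cells sum to 313, so (3,3) = 109.
Row 1 needs 422; the known cells sum to 334, so (1,3) = 88.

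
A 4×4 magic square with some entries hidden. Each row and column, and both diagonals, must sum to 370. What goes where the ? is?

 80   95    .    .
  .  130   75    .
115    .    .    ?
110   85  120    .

Row 4: 110 + 85 + 120 + ? = 370, so (4,4) = 55.
From column 1, 370 − (80 + 115 + 110) gives (2,1) = 65.
Column 2 must total 370; the given cells sum to 310, so (3,2) = 60.
Main diagonal needs 370; the known cells sum to 265, so (3,3) = 105.
Anti-diagonal needs 370; the known cells sum to 245, so (1,4) = 125.
Using row 1: 80 + 95 + 125 + ? → (1,3) = 370 − 300 = 70.
From row 2, 370 − (65 + 130 + 75) gives (2,4) = 100.
Row 3 must total 370; the given cells sum to 280, so (3,4) = 90.

90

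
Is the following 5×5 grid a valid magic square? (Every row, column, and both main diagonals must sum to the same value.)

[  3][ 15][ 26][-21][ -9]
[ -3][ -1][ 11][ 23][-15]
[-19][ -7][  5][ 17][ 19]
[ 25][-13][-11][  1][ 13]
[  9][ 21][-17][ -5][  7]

No — row 2 sums to 15 but column 3 sums to 14.

Row 1: 3 + 15 + 26 + (-21) + (-9) = 14.
Row 2: -3 + (-1) + 11 + 23 + (-15) = 15.
Row 3: -19 + (-7) + 5 + 17 + 19 = 15.
Row 4: 25 + (-13) + (-11) + 1 + 13 = 15.
Row 5: 9 + 21 + (-17) + (-5) + 7 = 15.
Column 1: 3 + (-3) + (-19) + 25 + 9 = 15.
Column 2: 15 + (-1) + (-7) + (-13) + 21 = 15.
Column 3: 26 + 11 + 5 + (-11) + (-17) = 14.
Column 4: -21 + 23 + 17 + 1 + (-5) = 15.
Column 5: -9 + (-15) + 19 + 13 + 7 = 15.
Main diagonal: 3 + (-1) + 5 + 1 + 7 = 15.
Anti-diagonal: -9 + 23 + 5 + (-13) + 9 = 15.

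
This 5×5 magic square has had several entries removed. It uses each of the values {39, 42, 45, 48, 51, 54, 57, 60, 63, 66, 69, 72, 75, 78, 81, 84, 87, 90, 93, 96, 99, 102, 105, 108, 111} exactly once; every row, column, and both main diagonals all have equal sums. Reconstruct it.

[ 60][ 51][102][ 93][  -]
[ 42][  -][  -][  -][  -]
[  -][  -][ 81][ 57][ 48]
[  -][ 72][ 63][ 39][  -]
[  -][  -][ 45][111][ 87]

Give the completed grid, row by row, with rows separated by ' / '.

60 51 102 93 69 / 42 108 84 75 66 / 99 90 81 57 48 / 96 72 63 39 105 / 78 54 45 111 87

The 25 entries sum to 1875, so each line sums to 1875/5 = 375.
From row 1, 375 − (60 + 51 + 102 + 93) gives (1,5) = 69.
The remaining cell in column 3 is (2,3) = 375 − 291 = 84.
Column 4 needs 375; the known cells sum to 300, so (2,4) = 75.
Main diagonal: 60 + 81 + 39 + 87 + ? = 375, so (2,2) = 108.
The remaining cell in anti-diagonal is (5,1) = 375 − 297 = 78.
Using row 2: 42 + 108 + 84 + 75 + ? → (2,5) = 375 − 309 = 66.
Using row 5: 78 + 45 + 111 + 87 + ? → (5,2) = 375 − 321 = 54.
Using column 2: 51 + 108 + 72 + 54 + ? → (3,2) = 375 − 285 = 90.
Using column 5: 69 + 66 + 48 + 87 + ? → (4,5) = 375 − 270 = 105.
Row 3: 90 + 81 + 57 + 48 + ? = 375, so (3,1) = 99.
Using row 4: 72 + 63 + 39 + 105 + ? → (4,1) = 375 − 279 = 96.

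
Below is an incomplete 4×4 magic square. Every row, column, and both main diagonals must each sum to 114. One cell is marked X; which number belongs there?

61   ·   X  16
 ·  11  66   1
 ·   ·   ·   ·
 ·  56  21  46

31

From row 2, 114 − (11 + 66 + 1) gives (2,1) = 36.
Row 4: 56 + 21 + 46 + ? = 114, so (4,1) = -9.
Using column 1: 61 + 36 + (-9) + ? → (3,1) = 114 − 88 = 26.
Using column 4: 16 + 1 + 46 + ? → (3,4) = 114 − 63 = 51.
The remaining cell in main diagonal is (3,3) = 114 − 118 = -4.
Anti-diagonal: 16 + 66 + (-9) + ? = 114, so (3,2) = 41.
Column 2: 11 + 41 + 56 + ? = 114, so (1,2) = 6.
Column 3 needs 114; the known cells sum to 83, so (1,3) = 31.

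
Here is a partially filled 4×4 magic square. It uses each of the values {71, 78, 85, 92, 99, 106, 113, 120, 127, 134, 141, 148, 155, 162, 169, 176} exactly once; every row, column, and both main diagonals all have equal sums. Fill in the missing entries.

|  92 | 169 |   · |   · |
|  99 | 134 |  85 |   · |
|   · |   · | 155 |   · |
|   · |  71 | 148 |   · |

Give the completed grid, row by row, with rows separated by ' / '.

The 16 entries sum to 1976, so each line sums to 1976/4 = 494.
Row 2: 99 + 134 + 85 + ? = 494, so (2,4) = 176.
The remaining cell in column 2 is (3,2) = 494 − 374 = 120.
Column 3 needs 494; the known cells sum to 388, so (1,3) = 106.
Using main diagonal: 92 + 134 + 155 + ? → (4,4) = 494 − 381 = 113.
The remaining cell in row 1 is (1,4) = 494 − 367 = 127.
Using row 4: 71 + 148 + 113 + ? → (4,1) = 494 − 332 = 162.
The remaining cell in column 1 is (3,1) = 494 − 353 = 141.
Column 4 must total 494; the given cells sum to 416, so (3,4) = 78.

92 169 106 127 / 99 134 85 176 / 141 120 155 78 / 162 71 148 113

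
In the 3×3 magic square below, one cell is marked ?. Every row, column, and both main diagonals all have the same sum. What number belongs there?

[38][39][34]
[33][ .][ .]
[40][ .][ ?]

36

Row 1 is complete and sums to 111; that is the magic constant.
From anti-diagonal, 111 − (34 + 40) gives (2,2) = 37.
Row 2: 33 + 37 + ? = 111, so (2,3) = 41.
From column 2, 111 − (39 + 37) gives (3,2) = 35.
Using column 3: 34 + 41 + ? → (3,3) = 111 − 75 = 36.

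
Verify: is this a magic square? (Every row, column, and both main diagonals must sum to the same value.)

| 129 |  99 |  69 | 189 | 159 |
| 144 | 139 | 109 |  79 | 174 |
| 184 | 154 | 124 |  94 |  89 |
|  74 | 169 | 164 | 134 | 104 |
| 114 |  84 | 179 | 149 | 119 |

Yes

Row 1: 129 + 99 + 69 + 189 + 159 = 645.
Row 2: 144 + 139 + 109 + 79 + 174 = 645.
Row 3: 184 + 154 + 124 + 94 + 89 = 645.
Row 4: 74 + 169 + 164 + 134 + 104 = 645.
Row 5: 114 + 84 + 179 + 149 + 119 = 645.
Column 1: 129 + 144 + 184 + 74 + 114 = 645.
Column 2: 99 + 139 + 154 + 169 + 84 = 645.
Column 3: 69 + 109 + 124 + 164 + 179 = 645.
Column 4: 189 + 79 + 94 + 134 + 149 = 645.
Column 5: 159 + 174 + 89 + 104 + 119 = 645.
Main diagonal: 129 + 139 + 124 + 134 + 119 = 645.
Anti-diagonal: 159 + 79 + 124 + 169 + 114 = 645.
All lines sum to 645.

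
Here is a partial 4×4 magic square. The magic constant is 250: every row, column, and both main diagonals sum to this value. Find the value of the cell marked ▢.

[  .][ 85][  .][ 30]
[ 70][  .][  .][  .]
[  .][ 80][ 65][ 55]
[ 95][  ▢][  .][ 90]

25

Row 3 must total 250; the given cells sum to 200, so (3,1) = 50.
From column 1, 250 − (70 + 50 + 95) gives (1,1) = 35.
From column 4, 250 − (30 + 55 + 90) gives (2,4) = 75.
Using main diagonal: 35 + 65 + 90 + ? → (2,2) = 250 − 190 = 60.
The remaining cell in anti-diagonal is (2,3) = 250 − 205 = 45.
Using row 1: 35 + 85 + 30 + ? → (1,3) = 250 − 150 = 100.
From column 2, 250 − (85 + 60 + 80) gives (4,2) = 25.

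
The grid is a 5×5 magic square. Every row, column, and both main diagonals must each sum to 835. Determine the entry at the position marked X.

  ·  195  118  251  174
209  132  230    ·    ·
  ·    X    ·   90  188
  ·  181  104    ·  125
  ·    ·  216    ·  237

244

Using row 1: 195 + 118 + 251 + 174 + ? → (1,1) = 835 − 738 = 97.
From column 3, 835 − (118 + 230 + 104 + 216) gives (3,3) = 167.
The remaining cell in column 5 is (2,5) = 835 − 724 = 111.
Using main diagonal: 97 + 132 + 167 + 237 + ? → (4,4) = 835 − 633 = 202.
Row 2 must total 835; the given cells sum to 682, so (2,4) = 153.
Using row 4: 181 + 104 + 202 + 125 + ? → (4,1) = 835 − 612 = 223.
From column 4, 835 − (251 + 153 + 90 + 202) gives (5,4) = 139.
Anti-diagonal: 174 + 153 + 167 + 181 + ? = 835, so (5,1) = 160.
Row 5 must total 835; the given cells sum to 752, so (5,2) = 83.
Column 1 must total 835; the given cells sum to 689, so (3,1) = 146.
Column 2 must total 835; the given cells sum to 591, so (3,2) = 244.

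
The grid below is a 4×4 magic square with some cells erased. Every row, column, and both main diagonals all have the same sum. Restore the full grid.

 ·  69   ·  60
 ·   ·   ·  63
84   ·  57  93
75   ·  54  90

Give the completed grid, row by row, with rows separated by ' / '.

81 69 96 60 / 66 78 99 63 / 84 72 57 93 / 75 87 54 90

Column 4 is already complete: 60 + 63 + 93 + 90 = 306, so that is the magic constant.
From row 3, 306 − (84 + 57 + 93) gives (3,2) = 72.
Row 4: 75 + 54 + 90 + ? = 306, so (4,2) = 87.
Using column 2: 69 + 72 + 87 + ? → (2,2) = 306 − 228 = 78.
From main diagonal, 306 − (78 + 57 + 90) gives (1,1) = 81.
Anti-diagonal must total 306; the given cells sum to 207, so (2,3) = 99.
From row 1, 306 − (81 + 69 + 60) gives (1,3) = 96.
The remaining cell in row 2 is (2,1) = 306 − 240 = 66.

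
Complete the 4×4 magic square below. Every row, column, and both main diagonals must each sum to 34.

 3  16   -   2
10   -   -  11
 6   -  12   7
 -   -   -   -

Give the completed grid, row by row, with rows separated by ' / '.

3 16 13 2 / 10 5 8 11 / 6 9 12 7 / 15 4 1 14

Row 1: 3 + 16 + 2 + ? = 34, so (1,3) = 13.
Using row 3: 6 + 12 + 7 + ? → (3,2) = 34 − 25 = 9.
From column 1, 34 − (3 + 10 + 6) gives (4,1) = 15.
From column 4, 34 − (2 + 11 + 7) gives (4,4) = 14.
Using main diagonal: 3 + 12 + 14 + ? → (2,2) = 34 − 29 = 5.
Anti-diagonal needs 34; the known cells sum to 26, so (2,3) = 8.
From column 2, 34 − (16 + 5 + 9) gives (4,2) = 4.
The remaining cell in column 3 is (4,3) = 34 − 33 = 1.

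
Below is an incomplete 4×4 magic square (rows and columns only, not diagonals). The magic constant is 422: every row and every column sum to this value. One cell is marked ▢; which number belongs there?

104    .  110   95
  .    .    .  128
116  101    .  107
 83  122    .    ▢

92

Row 1 needs 422; the known cells sum to 309, so (1,2) = 113.
Using row 3: 116 + 101 + 107 + ? → (3,3) = 422 − 324 = 98.
Column 1: 104 + 116 + 83 + ? = 422, so (2,1) = 119.
Using column 2: 113 + 101 + 122 + ? → (2,2) = 422 − 336 = 86.
Column 4 needs 422; the known cells sum to 330, so (4,4) = 92.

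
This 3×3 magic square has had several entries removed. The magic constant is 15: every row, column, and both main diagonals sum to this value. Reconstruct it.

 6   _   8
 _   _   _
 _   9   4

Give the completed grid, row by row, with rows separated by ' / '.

Row 1 needs 15; the known cells sum to 14, so (1,2) = 1.
From row 3, 15 − (9 + 4) gives (3,1) = 2.
Column 1 needs 15; the known cells sum to 8, so (2,1) = 7.
Column 2 needs 15; the known cells sum to 10, so (2,2) = 5.
Using column 3: 8 + 4 + ? → (2,3) = 15 − 12 = 3.

6 1 8 / 7 5 3 / 2 9 4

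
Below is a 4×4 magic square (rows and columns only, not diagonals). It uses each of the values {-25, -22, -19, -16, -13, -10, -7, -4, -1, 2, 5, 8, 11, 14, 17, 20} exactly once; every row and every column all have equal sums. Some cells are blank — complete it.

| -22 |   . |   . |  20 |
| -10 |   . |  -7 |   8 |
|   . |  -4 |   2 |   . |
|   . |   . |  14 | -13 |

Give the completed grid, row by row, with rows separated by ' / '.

The 16 entries sum to -40, so each line sums to -40/4 = -10.
From row 2, -10 − (-10 + (-7) + 8) gives (2,2) = -1.
Column 3: -7 + 2 + 14 + ? = -10, so (1,3) = -19.
From column 4, -10 − (20 + 8 + (-13)) gives (3,4) = -25.
Row 1: -22 + (-19) + 20 + ? = -10, so (1,2) = 11.
From row 3, -10 − (-4 + 2 + (-25)) gives (3,1) = 17.
Column 1 must total -10; the given cells sum to -15, so (4,1) = 5.
Column 2 must total -10; the given cells sum to 6, so (4,2) = -16.

-22 11 -19 20 / -10 -1 -7 8 / 17 -4 2 -25 / 5 -16 14 -13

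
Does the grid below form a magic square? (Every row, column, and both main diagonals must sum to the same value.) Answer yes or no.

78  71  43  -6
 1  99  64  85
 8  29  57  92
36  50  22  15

Row 1: 78 + 71 + 43 + (-6) = 186.
Row 2: 1 + 99 + 64 + 85 = 249.
Row 3: 8 + 29 + 57 + 92 = 186.
Row 4: 36 + 50 + 22 + 15 = 123.
Column 1: 78 + 1 + 8 + 36 = 123.
Column 2: 71 + 99 + 29 + 50 = 249.
Column 3: 43 + 64 + 57 + 22 = 186.
Column 4: -6 + 85 + 92 + 15 = 186.
Main diagonal: 78 + 99 + 57 + 15 = 249.
Anti-diagonal: -6 + 64 + 29 + 36 = 123.

No — column 4 sums to 186 but main diagonal sums to 249.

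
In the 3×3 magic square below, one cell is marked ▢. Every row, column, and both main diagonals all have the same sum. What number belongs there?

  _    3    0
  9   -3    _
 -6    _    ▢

6

Anti-diagonal is complete and sums to -9; that is the magic constant.
Using row 1: 3 + 0 + ? → (1,1) = -9 − 3 = -12.
Using row 2: 9 + (-3) + ? → (2,3) = -9 − 6 = -15.
Column 2 needs -9; the known cells sum to 0, so (3,2) = -9.
From column 3, -9 − (0 + (-15)) gives (3,3) = 6.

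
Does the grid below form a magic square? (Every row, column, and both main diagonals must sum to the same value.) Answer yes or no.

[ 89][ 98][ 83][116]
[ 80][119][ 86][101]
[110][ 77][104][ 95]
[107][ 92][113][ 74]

Yes

Row 1: 89 + 98 + 83 + 116 = 386.
Row 2: 80 + 119 + 86 + 101 = 386.
Row 3: 110 + 77 + 104 + 95 = 386.
Row 4: 107 + 92 + 113 + 74 = 386.
Column 1: 89 + 80 + 110 + 107 = 386.
Column 2: 98 + 119 + 77 + 92 = 386.
Column 3: 83 + 86 + 104 + 113 = 386.
Column 4: 116 + 101 + 95 + 74 = 386.
Main diagonal: 89 + 119 + 104 + 74 = 386.
Anti-diagonal: 116 + 86 + 77 + 107 = 386.
All lines sum to 386.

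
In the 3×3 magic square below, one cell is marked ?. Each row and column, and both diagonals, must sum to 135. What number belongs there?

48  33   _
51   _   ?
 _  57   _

From row 1, 135 − (48 + 33) gives (1,3) = 54.
Column 1 needs 135; the known cells sum to 99, so (3,1) = 36.
Column 2: 33 + 57 + ? = 135, so (2,2) = 45.
Using main diagonal: 48 + 45 + ? → (3,3) = 135 − 93 = 42.
Row 2: 51 + 45 + ? = 135, so (2,3) = 39.

39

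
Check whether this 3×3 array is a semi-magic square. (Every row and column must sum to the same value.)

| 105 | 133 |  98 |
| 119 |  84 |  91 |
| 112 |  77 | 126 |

Row 1: 105 + 133 + 98 = 336.
Row 2: 119 + 84 + 91 = 294.
Row 3: 112 + 77 + 126 = 315.
Column 1: 105 + 119 + 112 = 336.
Column 2: 133 + 84 + 77 = 294.
Column 3: 98 + 91 + 126 = 315.

No — column 2 sums to 294 but column 3 sums to 315.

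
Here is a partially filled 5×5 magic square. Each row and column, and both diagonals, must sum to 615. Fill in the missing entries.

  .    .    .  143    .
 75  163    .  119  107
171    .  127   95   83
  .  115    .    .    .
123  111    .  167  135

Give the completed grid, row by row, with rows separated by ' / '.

Row 2 needs 615; the known cells sum to 464, so (2,3) = 151.
Using row 3: 171 + 127 + 95 + 83 + ? → (3,2) = 615 − 476 = 139.
Row 5 needs 615; the known cells sum to 536, so (5,3) = 79.
Column 2 must total 615; the given cells sum to 528, so (1,2) = 87.
Using column 4: 143 + 119 + 95 + 167 + ? → (4,4) = 615 − 524 = 91.
Main diagonal: 163 + 127 + 91 + 135 + ? = 615, so (1,1) = 99.
The remaining cell in anti-diagonal is (1,5) = 615 − 484 = 131.
Row 1 needs 615; the known cells sum to 460, so (1,3) = 155.
Column 1 must total 615; the given cells sum to 468, so (4,1) = 147.
The remaining cell in column 3 is (4,3) = 615 − 512 = 103.
The remaining cell in column 5 is (4,5) = 615 − 456 = 159.

99 87 155 143 131 / 75 163 151 119 107 / 171 139 127 95 83 / 147 115 103 91 159 / 123 111 79 167 135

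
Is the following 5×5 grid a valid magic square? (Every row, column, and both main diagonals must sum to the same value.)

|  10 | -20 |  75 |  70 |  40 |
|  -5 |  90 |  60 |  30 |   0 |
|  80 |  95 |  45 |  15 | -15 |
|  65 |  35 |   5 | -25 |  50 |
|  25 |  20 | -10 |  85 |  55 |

Row 1: 10 + (-20) + 75 + 70 + 40 = 175.
Row 2: -5 + 90 + 60 + 30 + 0 = 175.
Row 3: 80 + 95 + 45 + 15 + (-15) = 220.
Row 4: 65 + 35 + 5 + (-25) + 50 = 130.
Row 5: 25 + 20 + (-10) + 85 + 55 = 175.
Column 1: 10 + (-5) + 80 + 65 + 25 = 175.
Column 2: -20 + 90 + 95 + 35 + 20 = 220.
Column 3: 75 + 60 + 45 + 5 + (-10) = 175.
Column 4: 70 + 30 + 15 + (-25) + 85 = 175.
Column 5: 40 + 0 + (-15) + 50 + 55 = 130.
Main diagonal: 10 + 90 + 45 + (-25) + 55 = 175.
Anti-diagonal: 40 + 30 + 45 + 35 + 25 = 175.

No — row 3 sums to 220 but anti-diagonal sums to 175.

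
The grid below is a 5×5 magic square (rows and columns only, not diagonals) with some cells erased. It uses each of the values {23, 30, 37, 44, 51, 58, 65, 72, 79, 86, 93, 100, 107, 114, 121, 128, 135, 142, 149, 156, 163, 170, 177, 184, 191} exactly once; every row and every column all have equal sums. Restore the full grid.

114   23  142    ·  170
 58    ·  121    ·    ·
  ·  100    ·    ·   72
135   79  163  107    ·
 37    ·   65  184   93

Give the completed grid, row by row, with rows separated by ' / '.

114 23 142 86 170 / 58 177 121 30 149 / 191 100 44 128 72 / 135 79 163 107 51 / 37 156 65 184 93

The 25 entries sum to 2675, so each line sums to 2675/5 = 535.
Row 1 needs 535; the known cells sum to 449, so (1,4) = 86.
From row 4, 535 − (135 + 79 + 163 + 107) gives (4,5) = 51.
Using row 5: 37 + 65 + 184 + 93 + ? → (5,2) = 535 − 379 = 156.
The remaining cell in column 1 is (3,1) = 535 − 344 = 191.
Using column 2: 23 + 100 + 79 + 156 + ? → (2,2) = 535 − 358 = 177.
Column 3 needs 535; the known cells sum to 491, so (3,3) = 44.
Column 5: 170 + 72 + 51 + 93 + ? = 535, so (2,5) = 149.
Row 2: 58 + 177 + 121 + 149 + ? = 535, so (2,4) = 30.
From row 3, 535 − (191 + 100 + 44 + 72) gives (3,4) = 128.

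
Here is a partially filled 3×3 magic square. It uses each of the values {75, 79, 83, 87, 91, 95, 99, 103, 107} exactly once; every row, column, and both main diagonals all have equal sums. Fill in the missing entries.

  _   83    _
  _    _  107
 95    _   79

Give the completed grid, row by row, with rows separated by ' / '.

103 83 87 / 75 91 107 / 95 99 79

The 9 entries sum to 819, so each line sums to 819/3 = 273.
Using row 3: 95 + 79 + ? → (3,2) = 273 − 174 = 99.
Column 2 must total 273; the given cells sum to 182, so (2,2) = 91.
Using column 3: 107 + 79 + ? → (1,3) = 273 − 186 = 87.
Main diagonal: 91 + 79 + ? = 273, so (1,1) = 103.
Row 2: 91 + 107 + ? = 273, so (2,1) = 75.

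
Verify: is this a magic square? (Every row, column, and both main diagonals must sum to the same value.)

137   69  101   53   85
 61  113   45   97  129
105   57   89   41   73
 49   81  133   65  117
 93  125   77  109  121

Row 1: 137 + 69 + 101 + 53 + 85 = 445.
Row 2: 61 + 113 + 45 + 97 + 129 = 445.
Row 3: 105 + 57 + 89 + 41 + 73 = 365.
Row 4: 49 + 81 + 133 + 65 + 117 = 445.
Row 5: 93 + 125 + 77 + 109 + 121 = 525.
Column 1: 137 + 61 + 105 + 49 + 93 = 445.
Column 2: 69 + 113 + 57 + 81 + 125 = 445.
Column 3: 101 + 45 + 89 + 133 + 77 = 445.
Column 4: 53 + 97 + 41 + 65 + 109 = 365.
Column 5: 85 + 129 + 73 + 117 + 121 = 525.
Main diagonal: 137 + 113 + 89 + 65 + 121 = 525.
Anti-diagonal: 85 + 97 + 89 + 81 + 93 = 445.

No — column 4 sums to 365 but row 1 sums to 445.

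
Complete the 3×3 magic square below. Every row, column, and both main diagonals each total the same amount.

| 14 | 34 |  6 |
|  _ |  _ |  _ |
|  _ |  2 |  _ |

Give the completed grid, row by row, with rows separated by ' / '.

14 34 6 / 10 18 26 / 30 2 22

Row 1 is already complete: 14 + 34 + 6 = 54, so that is the magic constant.
Using column 2: 34 + 2 + ? → (2,2) = 54 − 36 = 18.
Main diagonal: 14 + 18 + ? = 54, so (3,3) = 22.
Anti-diagonal needs 54; the known cells sum to 24, so (3,1) = 30.
From column 1, 54 − (14 + 30) gives (2,1) = 10.
From column 3, 54 − (6 + 22) gives (2,3) = 26.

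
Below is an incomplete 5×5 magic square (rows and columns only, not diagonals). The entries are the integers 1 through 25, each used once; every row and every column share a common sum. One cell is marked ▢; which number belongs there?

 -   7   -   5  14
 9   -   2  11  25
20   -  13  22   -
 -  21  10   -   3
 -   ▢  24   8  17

15

The entries are 1 through 25, which sum to 325, so each line sums to 325/5 = 65.
Row 2 needs 65; the known cells sum to 47, so (2,2) = 18.
Using column 3: 2 + 13 + 10 + 24 + ? → (1,3) = 65 − 49 = 16.
The remaining cell in column 4 is (4,4) = 65 − 46 = 19.
Using column 5: 14 + 25 + 3 + 17 + ? → (3,5) = 65 − 59 = 6.
Row 1 must total 65; the given cells sum to 42, so (1,1) = 23.
Using row 3: 20 + 13 + 22 + 6 + ? → (3,2) = 65 − 61 = 4.
Using row 4: 21 + 10 + 19 + 3 + ? → (4,1) = 65 − 53 = 12.
Using column 1: 23 + 9 + 20 + 12 + ? → (5,1) = 65 − 64 = 1.
Column 2 needs 65; the known cells sum to 50, so (5,2) = 15.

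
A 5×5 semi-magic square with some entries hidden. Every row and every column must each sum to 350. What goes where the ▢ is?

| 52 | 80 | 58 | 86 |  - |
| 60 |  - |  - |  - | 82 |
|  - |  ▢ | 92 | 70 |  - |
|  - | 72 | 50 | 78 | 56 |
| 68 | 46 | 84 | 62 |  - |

Row 1 must total 350; the given cells sum to 276, so (1,5) = 74.
From row 4, 350 − (72 + 50 + 78 + 56) gives (4,1) = 94.
Row 5: 68 + 46 + 84 + 62 + ? = 350, so (5,5) = 90.
The remaining cell in column 1 is (3,1) = 350 − 274 = 76.
Column 3: 58 + 92 + 50 + 84 + ? = 350, so (2,3) = 66.
Column 4 needs 350; the known cells sum to 296, so (2,4) = 54.
Column 5 needs 350; the known cells sum to 302, so (3,5) = 48.
Row 2: 60 + 66 + 54 + 82 + ? = 350, so (2,2) = 88.
Row 3 must total 350; the given cells sum to 286, so (3,2) = 64.

64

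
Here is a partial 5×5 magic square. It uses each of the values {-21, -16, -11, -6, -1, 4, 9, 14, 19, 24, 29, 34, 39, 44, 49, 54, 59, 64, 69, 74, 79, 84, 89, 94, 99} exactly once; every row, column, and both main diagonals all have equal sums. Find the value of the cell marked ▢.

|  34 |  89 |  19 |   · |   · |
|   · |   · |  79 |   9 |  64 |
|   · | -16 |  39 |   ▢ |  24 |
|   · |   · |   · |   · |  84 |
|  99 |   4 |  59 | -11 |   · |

94

The 25 entries sum to 975, so each line sums to 975/5 = 195.
Row 5 needs 195; the known cells sum to 151, so (5,5) = 44.
Using column 3: 19 + 79 + 39 + 59 + ? → (4,3) = 195 − 196 = -1.
From column 5, 195 − (64 + 24 + 84 + 44) gives (1,5) = -21.
Using anti-diagonal: -21 + 9 + 39 + 99 + ? → (4,2) = 195 − 126 = 69.
Row 1 needs 195; the known cells sum to 121, so (1,4) = 74.
Column 2 needs 195; the known cells sum to 146, so (2,2) = 49.
Using main diagonal: 34 + 49 + 39 + 44 + ? → (4,4) = 195 − 166 = 29.
From row 2, 195 − (49 + 79 + 9 + 64) gives (2,1) = -6.
Row 4 needs 195; the known cells sum to 181, so (4,1) = 14.
Column 1 needs 195; the known cells sum to 141, so (3,1) = 54.
The remaining cell in column 4 is (3,4) = 195 − 101 = 94.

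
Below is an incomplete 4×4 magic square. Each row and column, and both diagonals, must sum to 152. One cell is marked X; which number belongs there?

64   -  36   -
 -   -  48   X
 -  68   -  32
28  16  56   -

Row 4 needs 152; the known cells sum to 100, so (4,4) = 52.
Column 3 needs 152; the known cells sum to 140, so (3,3) = 12.
The remaining cell in main diagonal is (2,2) = 152 − 128 = 24.
Anti-diagonal: 48 + 68 + 28 + ? = 152, so (1,4) = 8.
Row 1: 64 + 36 + 8 + ? = 152, so (1,2) = 44.
Row 3 must total 152; the given cells sum to 112, so (3,1) = 40.
Column 1: 64 + 40 + 28 + ? = 152, so (2,1) = 20.
From column 4, 152 − (8 + 32 + 52) gives (2,4) = 60.

60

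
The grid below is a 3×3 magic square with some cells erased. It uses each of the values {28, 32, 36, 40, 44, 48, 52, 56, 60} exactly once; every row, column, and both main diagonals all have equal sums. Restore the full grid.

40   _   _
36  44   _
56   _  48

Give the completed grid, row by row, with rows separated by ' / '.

The 9 entries sum to 396, so each line sums to 396/3 = 132.
Row 2 needs 132; the known cells sum to 80, so (2,3) = 52.
From row 3, 132 − (56 + 48) gives (3,2) = 28.
The remaining cell in column 2 is (1,2) = 132 − 72 = 60.
The remaining cell in column 3 is (1,3) = 132 − 100 = 32.

40 60 32 / 36 44 52 / 56 28 48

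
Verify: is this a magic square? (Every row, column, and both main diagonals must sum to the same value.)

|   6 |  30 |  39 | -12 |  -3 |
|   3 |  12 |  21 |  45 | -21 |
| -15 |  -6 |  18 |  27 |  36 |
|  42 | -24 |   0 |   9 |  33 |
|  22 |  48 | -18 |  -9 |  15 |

No — row 5 sums to 58 but row 3 sums to 60.

Row 1: 6 + 30 + 39 + (-12) + (-3) = 60.
Row 2: 3 + 12 + 21 + 45 + (-21) = 60.
Row 3: -15 + (-6) + 18 + 27 + 36 = 60.
Row 4: 42 + (-24) + 0 + 9 + 33 = 60.
Row 5: 22 + 48 + (-18) + (-9) + 15 = 58.
Column 1: 6 + 3 + (-15) + 42 + 22 = 58.
Column 2: 30 + 12 + (-6) + (-24) + 48 = 60.
Column 3: 39 + 21 + 18 + 0 + (-18) = 60.
Column 4: -12 + 45 + 27 + 9 + (-9) = 60.
Column 5: -3 + (-21) + 36 + 33 + 15 = 60.
Main diagonal: 6 + 12 + 18 + 9 + 15 = 60.
Anti-diagonal: -3 + 45 + 18 + (-24) + 22 = 58.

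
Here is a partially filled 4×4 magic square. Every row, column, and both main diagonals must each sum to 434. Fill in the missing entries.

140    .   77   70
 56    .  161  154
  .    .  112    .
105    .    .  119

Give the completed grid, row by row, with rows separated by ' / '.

Row 1 must total 434; the given cells sum to 287, so (1,2) = 147.
From row 2, 434 − (56 + 161 + 154) gives (2,2) = 63.
From column 1, 434 − (140 + 56 + 105) gives (3,1) = 133.
Column 3 needs 434; the known cells sum to 350, so (4,3) = 84.
The remaining cell in column 4 is (3,4) = 434 − 343 = 91.
Anti-diagonal must total 434; the given cells sum to 336, so (3,2) = 98.
Row 4 needs 434; the known cells sum to 308, so (4,2) = 126.

140 147 77 70 / 56 63 161 154 / 133 98 112 91 / 105 126 84 119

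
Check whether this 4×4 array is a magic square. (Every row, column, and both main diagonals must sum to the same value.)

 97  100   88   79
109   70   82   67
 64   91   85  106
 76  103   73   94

Row 1: 97 + 100 + 88 + 79 = 364.
Row 2: 109 + 70 + 82 + 67 = 328.
Row 3: 64 + 91 + 85 + 106 = 346.
Row 4: 76 + 103 + 73 + 94 = 346.
Column 1: 97 + 109 + 64 + 76 = 346.
Column 2: 100 + 70 + 91 + 103 = 364.
Column 3: 88 + 82 + 85 + 73 = 328.
Column 4: 79 + 67 + 106 + 94 = 346.
Main diagonal: 97 + 70 + 85 + 94 = 346.
Anti-diagonal: 79 + 82 + 91 + 76 = 328.

No — main diagonal sums to 346 but row 2 sums to 328.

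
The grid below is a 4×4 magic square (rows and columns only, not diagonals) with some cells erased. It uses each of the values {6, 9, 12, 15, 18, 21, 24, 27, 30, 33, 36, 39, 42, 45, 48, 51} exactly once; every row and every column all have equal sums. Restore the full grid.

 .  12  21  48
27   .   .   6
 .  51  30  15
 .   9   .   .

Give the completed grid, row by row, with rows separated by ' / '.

The 16 entries sum to 456, so each line sums to 456/4 = 114.
Row 1: 12 + 21 + 48 + ? = 114, so (1,1) = 33.
Row 3: 51 + 30 + 15 + ? = 114, so (3,1) = 18.
From column 1, 114 − (33 + 27 + 18) gives (4,1) = 36.
Column 2: 12 + 51 + 9 + ? = 114, so (2,2) = 42.
The remaining cell in column 4 is (4,4) = 114 − 69 = 45.
The remaining cell in row 2 is (2,3) = 114 − 75 = 39.
Row 4 must total 114; the given cells sum to 90, so (4,3) = 24.

33 12 21 48 / 27 42 39 6 / 18 51 30 15 / 36 9 24 45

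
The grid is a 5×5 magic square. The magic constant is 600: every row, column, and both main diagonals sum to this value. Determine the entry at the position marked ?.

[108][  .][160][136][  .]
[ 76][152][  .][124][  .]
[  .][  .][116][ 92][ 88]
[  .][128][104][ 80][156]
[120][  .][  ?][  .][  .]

72

Row 4: 128 + 104 + 80 + 156 + ? = 600, so (4,1) = 132.
From column 1, 600 − (108 + 76 + 132 + 120) gives (3,1) = 164.
Using column 4: 136 + 124 + 92 + 80 + ? → (5,4) = 600 − 432 = 168.
From main diagonal, 600 − (108 + 152 + 116 + 80) gives (5,5) = 144.
Anti-diagonal needs 600; the known cells sum to 488, so (1,5) = 112.
Row 1 needs 600; the known cells sum to 516, so (1,2) = 84.
From row 3, 600 − (164 + 116 + 92 + 88) gives (3,2) = 140.
Column 2 must total 600; the given cells sum to 504, so (5,2) = 96.
Column 5: 112 + 88 + 156 + 144 + ? = 600, so (2,5) = 100.
Row 2: 76 + 152 + 124 + 100 + ? = 600, so (2,3) = 148.
The remaining cell in row 5 is (5,3) = 600 − 528 = 72.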